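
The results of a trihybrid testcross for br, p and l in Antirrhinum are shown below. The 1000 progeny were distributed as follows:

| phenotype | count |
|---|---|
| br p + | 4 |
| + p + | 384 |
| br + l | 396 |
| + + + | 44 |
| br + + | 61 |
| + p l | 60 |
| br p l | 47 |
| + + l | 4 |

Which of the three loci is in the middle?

br

The two most frequent reciprocal classes, + p + and br + l, are the parental types, so the F1 was + p + / br + l.
The two rarest classes, br p + and + + l, are the double crossovers. Comparing them with the parentals, only the br allele has switched, so br is the middle locus and the order is l – br – p.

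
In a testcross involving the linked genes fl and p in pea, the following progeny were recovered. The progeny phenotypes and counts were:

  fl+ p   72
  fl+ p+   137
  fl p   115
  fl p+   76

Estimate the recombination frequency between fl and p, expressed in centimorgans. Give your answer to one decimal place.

The two most frequent classes, fl+ p+ (137) and fl p (115), are the parental types, so the F1 was fl+ p+ / fl p.
The recombinant classes are fl+ p and fl p+: 72 + 76 = 148.
Recombination frequency = 148/400 = 0.3700 ≈ 37.0%, i.e. 37.0 centimorgans.

37.0 centimorgans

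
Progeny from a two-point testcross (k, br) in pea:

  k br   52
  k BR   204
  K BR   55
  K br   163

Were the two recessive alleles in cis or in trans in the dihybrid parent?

The two most frequent classes are K br (163) and k BR (204); these are the parental (non-recombinant) types.
So the F1 carried K br on one chromosome and k BR on the other — the recessive alleles are on opposite chromosomes (trans / repulsion).

trans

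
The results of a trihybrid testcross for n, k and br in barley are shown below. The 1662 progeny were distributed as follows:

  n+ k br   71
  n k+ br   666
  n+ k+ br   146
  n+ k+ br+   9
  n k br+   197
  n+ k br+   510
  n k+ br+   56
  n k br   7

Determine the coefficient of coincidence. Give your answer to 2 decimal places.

0.52

The two most frequent reciprocal classes, n+ k br+ and n k+ br, are the parental types, so the F1 was n+ k br+ / n k+ br.
The two rarest classes, n+ k+ br+ and n k br, are the double crossovers. Comparing them with the parentals, only the k allele has switched, so k is the middle locus and the order is n – k – br.
n–k: (343 + 16)/1662 = 0.2160; k–br: (127 + 16)/1662 = 0.0860.
Expected DCO frequency = 0.2160 × 0.0860 ≈ 0.01858; observed = 16/1662 ≈ 0.00963.
Coefficient of coincidence = 0.00963/0.01858 ≈ 0.52.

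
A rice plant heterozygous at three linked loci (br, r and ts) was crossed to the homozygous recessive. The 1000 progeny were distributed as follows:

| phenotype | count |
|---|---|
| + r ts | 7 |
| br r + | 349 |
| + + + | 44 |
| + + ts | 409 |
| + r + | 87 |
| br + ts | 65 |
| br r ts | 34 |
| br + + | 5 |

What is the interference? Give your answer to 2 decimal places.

The two most frequent reciprocal classes, br r + and + + ts, are the parental types, so the F1 was br r + / + + ts.
The two rarest classes, br + + and + r ts, are the double crossovers. Comparing them with the parentals, only the r allele has switched, so r is the middle locus and the order is ts – r – br.
ts–r: (78 + 12)/1000 = 0.0900; r–br: (152 + 12)/1000 = 0.1640.
Expected DCO frequency = 0.0900 × 0.1640 ≈ 0.01476; observed = 12/1000 ≈ 0.01200.
Coefficient of coincidence = 0.01200/0.01476 ≈ 0.81; interference = 1 − 0.81 = 0.19.

0.19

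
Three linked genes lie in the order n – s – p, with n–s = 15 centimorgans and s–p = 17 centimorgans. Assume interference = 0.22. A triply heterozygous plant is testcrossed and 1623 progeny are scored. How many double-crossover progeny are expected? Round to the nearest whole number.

32

Map distances give recombination frequencies of 0.150 and 0.170 for the two intervals.
With interference 0.22 (so coincidence = 0.78), expected double-crossover frequency = 0.150 × 0.170 × 0.78 = 0.01989.
Expected number = 0.01989 × 1623 = 32.28 ≈ 32.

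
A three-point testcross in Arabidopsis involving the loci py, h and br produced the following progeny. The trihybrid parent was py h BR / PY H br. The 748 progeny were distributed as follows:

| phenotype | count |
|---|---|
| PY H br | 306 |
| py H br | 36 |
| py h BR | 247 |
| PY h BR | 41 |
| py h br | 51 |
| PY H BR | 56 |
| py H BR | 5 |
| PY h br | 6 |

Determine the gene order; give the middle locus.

h

The two rarest classes, py H BR and PY h br, are the double crossovers. Comparing them with the parentals, only the h allele has switched, so h is the middle locus and the order is br – h – py.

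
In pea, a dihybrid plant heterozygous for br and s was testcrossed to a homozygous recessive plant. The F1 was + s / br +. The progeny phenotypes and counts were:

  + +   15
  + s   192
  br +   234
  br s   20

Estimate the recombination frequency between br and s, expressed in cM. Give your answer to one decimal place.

7.6 cM

The recombinant classes are + + and br s: 15 + 20 = 35.
Recombination frequency = 35/461 = 0.0759 ≈ 7.6%, i.e. 7.6 cM.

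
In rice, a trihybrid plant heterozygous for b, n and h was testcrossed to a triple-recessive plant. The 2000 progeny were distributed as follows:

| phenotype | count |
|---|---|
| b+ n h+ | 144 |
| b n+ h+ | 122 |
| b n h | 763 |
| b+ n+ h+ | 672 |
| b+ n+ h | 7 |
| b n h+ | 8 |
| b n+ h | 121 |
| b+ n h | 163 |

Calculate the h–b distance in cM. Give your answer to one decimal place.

15.0 cM

The two most frequent reciprocal classes, b+ n+ h+ and b n h, are the parental types, so the F1 was b+ n+ h+ / b n h.
The two rarest classes, b+ n+ h and b n h+, are the double crossovers. Comparing them with the parentals, only the h allele has switched, so h is the middle locus and the order is n – h – b.
Crossovers in the h–b interval produce the single-crossover classes b n+ h+ and b+ n h (122 + 163 = 285) plus the double crossovers (15).
RF(h–b) = (285 + 15) / 2000 = 300/2000 = 0.1500 → 15.0 cM.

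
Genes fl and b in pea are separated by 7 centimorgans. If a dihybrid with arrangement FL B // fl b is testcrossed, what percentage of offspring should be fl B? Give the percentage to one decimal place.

3.5%

A map distance of 7 centimorgans corresponds to a recombination frequency of 0.070.
The F1 is FL B / fl b, so fl B is a recombinant gamete class with expected frequency r/2 = 0.070/2 = 0.0350.
That is 0.0350 = 3.5% of the progeny.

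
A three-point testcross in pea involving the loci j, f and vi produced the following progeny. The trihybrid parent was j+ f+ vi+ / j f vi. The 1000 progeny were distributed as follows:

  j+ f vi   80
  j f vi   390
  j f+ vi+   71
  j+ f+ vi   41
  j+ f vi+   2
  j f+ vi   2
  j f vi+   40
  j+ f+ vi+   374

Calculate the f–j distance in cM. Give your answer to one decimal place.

15.5 cM

The two rarest classes, j+ f vi+ and j f+ vi, are the double crossovers. Comparing them with the parentals, only the f allele has switched, so f is the middle locus and the order is vi – f – j.
Crossovers in the f–j interval produce the single-crossover classes j f+ vi+ and j+ f vi (71 + 80 = 151) plus the double crossovers (4).
RF(f–j) = (151 + 4) / 1000 = 155/1000 = 0.1550 → 15.5 cM.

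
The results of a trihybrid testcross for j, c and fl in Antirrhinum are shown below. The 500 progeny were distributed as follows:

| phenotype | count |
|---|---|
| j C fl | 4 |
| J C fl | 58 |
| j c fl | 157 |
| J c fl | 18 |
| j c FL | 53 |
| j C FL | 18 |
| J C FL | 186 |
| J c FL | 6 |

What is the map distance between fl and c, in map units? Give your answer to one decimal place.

24.2 map units

The two most frequent reciprocal classes, J C FL and j c fl, are the parental types, so the F1 was J C FL / j c fl.
The two rarest classes, J c FL and j C fl, are the double crossovers. Comparing them with the parentals, only the c allele has switched, so c is the middle locus and the order is j – c – fl.
Crossovers in the c–fl interval produce the single-crossover classes J C fl and j c FL (58 + 53 = 111) plus the double crossovers (10).
RF(c–fl) = (111 + 10) / 500 = 121/500 = 0.2420 → 24.2 map units.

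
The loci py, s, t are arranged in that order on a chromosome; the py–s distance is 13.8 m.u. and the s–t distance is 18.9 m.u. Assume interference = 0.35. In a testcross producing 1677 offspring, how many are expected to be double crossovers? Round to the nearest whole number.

Map distances give recombination frequencies of 0.138 and 0.189 for the two intervals.
With interference 0.35 (so coincidence = 0.65), expected double-crossover frequency = 0.138 × 0.189 × 0.65 = 0.01695.
Expected number = 0.01695 × 1677 = 28.43 ≈ 28.

28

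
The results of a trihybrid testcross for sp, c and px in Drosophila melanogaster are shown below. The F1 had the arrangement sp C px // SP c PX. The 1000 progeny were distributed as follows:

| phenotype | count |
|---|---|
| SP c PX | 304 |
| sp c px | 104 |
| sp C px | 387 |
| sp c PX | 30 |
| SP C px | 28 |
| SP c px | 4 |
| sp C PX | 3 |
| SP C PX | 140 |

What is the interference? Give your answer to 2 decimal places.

0.57

The two rarest classes, sp C PX and SP c px, are the double crossovers. Comparing them with the parentals, only the px allele has switched, so px is the middle locus and the order is c – px – sp.
c–px: (244 + 7)/1000 = 0.2510; px–sp: (58 + 7)/1000 = 0.0650.
Expected DCO frequency = 0.2510 × 0.0650 ≈ 0.01631; observed = 7/1000 ≈ 0.00700.
Coefficient of coincidence = 0.00700/0.01631 ≈ 0.43; interference = 1 − 0.43 = 0.57.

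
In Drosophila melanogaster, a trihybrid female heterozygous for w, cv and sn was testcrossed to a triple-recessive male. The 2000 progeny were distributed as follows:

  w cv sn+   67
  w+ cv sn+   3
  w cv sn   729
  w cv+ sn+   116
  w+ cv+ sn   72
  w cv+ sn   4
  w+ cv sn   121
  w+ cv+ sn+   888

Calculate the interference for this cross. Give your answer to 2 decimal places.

0.61

The two most frequent reciprocal classes, w+ cv+ sn+ and w cv sn, are the parental types, so the F1 was w+ cv+ sn+ / w cv sn.
The two rarest classes, w+ cv sn+ and w cv+ sn, are the double crossovers. Comparing them with the parentals, only the cv allele has switched, so cv is the middle locus and the order is w – cv – sn.
w–cv: (237 + 7)/2000 = 0.1220; cv–sn: (139 + 7)/2000 = 0.0730.
Expected DCO frequency = 0.1220 × 0.0730 ≈ 0.00891; observed = 7/2000 ≈ 0.00350.
Coefficient of coincidence = 0.00350/0.00891 ≈ 0.39; interference = 1 − 0.39 = 0.61.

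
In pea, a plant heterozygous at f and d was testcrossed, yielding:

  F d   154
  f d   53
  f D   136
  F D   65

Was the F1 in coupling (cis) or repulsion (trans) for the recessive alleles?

The two most frequent classes are F d (154) and f D (136); these are the parental (non-recombinant) types.
So the F1 carried F d on one chromosome and f D on the other — the recessive alleles are on opposite chromosomes (trans / repulsion).

trans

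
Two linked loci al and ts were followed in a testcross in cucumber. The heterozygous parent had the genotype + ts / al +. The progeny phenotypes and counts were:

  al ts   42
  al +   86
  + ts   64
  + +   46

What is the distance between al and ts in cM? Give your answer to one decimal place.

37.0 cM

The recombinant classes are + + and al ts: 46 + 42 = 88.
Recombination frequency = 88/238 = 0.3697 ≈ 37.0%, i.e. 37.0 cM.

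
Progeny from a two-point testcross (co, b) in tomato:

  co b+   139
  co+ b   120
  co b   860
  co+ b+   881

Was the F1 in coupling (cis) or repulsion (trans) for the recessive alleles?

The two most frequent classes are co+ b+ (881) and co b (860); these are the parental (non-recombinant) types.
So the F1 carried co+ b+ on one chromosome and co b on the other — the recessive alleles are on the same chromosome (cis / coupling).

cis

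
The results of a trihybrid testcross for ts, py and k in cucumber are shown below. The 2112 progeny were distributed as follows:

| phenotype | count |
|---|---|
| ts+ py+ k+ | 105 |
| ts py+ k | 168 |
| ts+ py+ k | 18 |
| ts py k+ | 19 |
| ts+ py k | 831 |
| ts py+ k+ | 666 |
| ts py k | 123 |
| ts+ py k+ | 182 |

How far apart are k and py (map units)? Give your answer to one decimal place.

The two most frequent reciprocal classes, ts+ py k and ts py+ k+, are the parental types, so the F1 was ts+ py k / ts py+ k+.
The two rarest classes, ts+ py+ k and ts py k+, are the double crossovers. Comparing them with the parentals, only the py allele has switched, so py is the middle locus and the order is k – py – ts.
Crossovers in the k–py interval produce the single-crossover classes ts+ py k+ and ts py+ k (182 + 168 = 350) plus the double crossovers (37).
RF(k–py) = (350 + 37) / 2112 = 387/2112 = 0.1832 → 18.3 map units.

18.3 map units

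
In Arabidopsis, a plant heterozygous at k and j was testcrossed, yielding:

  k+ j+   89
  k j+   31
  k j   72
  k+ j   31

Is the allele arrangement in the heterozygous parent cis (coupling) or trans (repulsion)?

cis

The two most frequent classes are k+ j+ (89) and k j (72); these are the parental (non-recombinant) types.
So the F1 carried k+ j+ on one chromosome and k j on the other — the recessive alleles are on the same chromosome (cis / coupling).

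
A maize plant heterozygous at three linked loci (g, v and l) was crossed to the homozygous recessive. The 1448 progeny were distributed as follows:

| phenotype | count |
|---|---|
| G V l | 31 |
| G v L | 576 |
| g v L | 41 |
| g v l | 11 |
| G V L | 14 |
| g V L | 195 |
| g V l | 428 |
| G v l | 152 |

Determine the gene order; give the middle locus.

The two most frequent reciprocal classes, g V l and G v L, are the parental types, so the F1 was g V l / G v L.
The two rarest classes, g v l and G V L, are the double crossovers. Comparing them with the parentals, only the v allele has switched, so v is the middle locus and the order is g – v – l.

v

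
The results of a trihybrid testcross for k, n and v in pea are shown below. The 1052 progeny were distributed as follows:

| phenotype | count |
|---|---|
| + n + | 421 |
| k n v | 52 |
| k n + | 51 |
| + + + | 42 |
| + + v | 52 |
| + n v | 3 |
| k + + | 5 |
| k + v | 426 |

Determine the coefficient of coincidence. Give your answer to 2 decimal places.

0.74

The two most frequent reciprocal classes, k + v and + n +, are the parental types, so the F1 was k + v / + n +.
The two rarest classes, k + + and + n v, are the double crossovers. Comparing them with the parentals, only the v allele has switched, so v is the middle locus and the order is k – v – n.
k–v: (103 + 8)/1052 = 0.1055; v–n: (94 + 8)/1052 = 0.0970.
Expected DCO frequency = 0.1055 × 0.0970 ≈ 0.01023; observed = 8/1052 ≈ 0.00760.
Coefficient of coincidence = 0.00760/0.01023 ≈ 0.74.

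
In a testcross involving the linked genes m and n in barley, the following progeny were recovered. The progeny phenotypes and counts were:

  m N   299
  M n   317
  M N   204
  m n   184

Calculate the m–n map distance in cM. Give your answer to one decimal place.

The two most frequent classes, M n (317) and m N (299), are the parental types, so the F1 was M n / m N.
The recombinant classes are M N and m n: 204 + 184 = 388.
Recombination frequency = 388/1004 = 0.3865 ≈ 38.6%, i.e. 38.6 cM.

38.6 cM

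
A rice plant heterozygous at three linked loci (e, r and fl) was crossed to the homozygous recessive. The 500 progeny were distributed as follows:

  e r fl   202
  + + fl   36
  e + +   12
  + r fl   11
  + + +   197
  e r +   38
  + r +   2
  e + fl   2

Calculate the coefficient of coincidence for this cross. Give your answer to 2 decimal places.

0.95

The two most frequent reciprocal classes, + + + and e r fl, are the parental types, so the F1 was + + + / e r fl.
The two rarest classes, + r + and e + fl, are the double crossovers. Comparing them with the parentals, only the r allele has switched, so r is the middle locus and the order is fl – r – e.
fl–r: (74 + 4)/500 = 0.1560; r–e: (23 + 4)/500 = 0.0540.
Expected DCO frequency = 0.1560 × 0.0540 ≈ 0.00842; observed = 4/500 ≈ 0.00800.
Coefficient of coincidence = 0.00800/0.00842 ≈ 0.95.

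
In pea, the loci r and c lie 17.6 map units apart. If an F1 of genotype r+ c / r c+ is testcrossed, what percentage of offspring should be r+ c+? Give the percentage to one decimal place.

8.8%

A map distance of 17.6 map units corresponds to a recombination frequency of 0.176.
The F1 is r+ c / r c+, so r+ c+ is a recombinant gamete class with expected frequency r/2 = 0.176/2 = 0.0880.
That is 0.0880 = 8.8% of the progeny.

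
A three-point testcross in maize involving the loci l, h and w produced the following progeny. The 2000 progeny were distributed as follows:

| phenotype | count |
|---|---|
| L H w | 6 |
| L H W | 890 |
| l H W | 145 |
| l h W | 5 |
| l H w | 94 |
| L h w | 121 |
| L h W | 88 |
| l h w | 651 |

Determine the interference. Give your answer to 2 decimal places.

The two most frequent reciprocal classes, l h w and L H W, are the parental types, so the F1 was l h w / L H W.
The two rarest classes, l h W and L H w, are the double crossovers. Comparing them with the parentals, only the w allele has switched, so w is the middle locus and the order is h – w – l.
h–w: (182 + 11)/2000 = 0.0965; w–l: (266 + 11)/2000 = 0.1385.
Expected DCO frequency = 0.0965 × 0.1385 ≈ 0.01337; observed = 11/2000 ≈ 0.00550.
Coefficient of coincidence = 0.00550/0.01337 ≈ 0.41; interference = 1 − 0.41 = 0.59.

0.59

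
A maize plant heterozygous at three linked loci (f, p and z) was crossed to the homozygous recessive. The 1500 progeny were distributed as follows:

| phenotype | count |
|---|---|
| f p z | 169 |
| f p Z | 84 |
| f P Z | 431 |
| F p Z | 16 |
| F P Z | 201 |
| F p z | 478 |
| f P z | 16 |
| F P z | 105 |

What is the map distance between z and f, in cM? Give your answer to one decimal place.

26.8 cM

The two most frequent reciprocal classes, f P Z and F p z, are the parental types, so the F1 was f P Z / F p z.
The two rarest classes, f P z and F p Z, are the double crossovers. Comparing them with the parentals, only the z allele has switched, so z is the middle locus and the order is p – z – f.
Crossovers in the z–f interval produce the single-crossover classes F P Z and f p z (201 + 169 = 370) plus the double crossovers (32).
RF(z–f) = (370 + 32) / 1500 = 402/1500 = 0.2680 → 26.8 cM.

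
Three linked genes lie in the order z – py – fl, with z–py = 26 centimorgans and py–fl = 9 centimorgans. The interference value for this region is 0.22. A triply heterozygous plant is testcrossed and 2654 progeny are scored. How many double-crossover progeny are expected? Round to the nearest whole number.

Map distances give recombination frequencies of 0.260 and 0.090 for the two intervals.
With interference 0.22 (so coincidence = 0.78), expected double-crossover frequency = 0.260 × 0.090 × 0.78 = 0.01825.
Expected number = 0.01825 × 2654 = 48.44 ≈ 48.

48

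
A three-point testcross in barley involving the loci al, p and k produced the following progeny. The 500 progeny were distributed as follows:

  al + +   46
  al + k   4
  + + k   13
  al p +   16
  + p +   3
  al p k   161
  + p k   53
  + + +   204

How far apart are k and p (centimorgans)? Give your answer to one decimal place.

7.2 centimorgans

The two most frequent reciprocal classes, + + + and al p k, are the parental types, so the F1 was + + + / al p k.
The two rarest classes, + p + and al + k, are the double crossovers. Comparing them with the parentals, only the p allele has switched, so p is the middle locus and the order is k – p – al.
Crossovers in the k–p interval produce the single-crossover classes + + k and al p + (13 + 16 = 29) plus the double crossovers (7).
RF(k–p) = (29 + 7) / 500 = 36/500 = 0.0720 → 7.2 centimorgans.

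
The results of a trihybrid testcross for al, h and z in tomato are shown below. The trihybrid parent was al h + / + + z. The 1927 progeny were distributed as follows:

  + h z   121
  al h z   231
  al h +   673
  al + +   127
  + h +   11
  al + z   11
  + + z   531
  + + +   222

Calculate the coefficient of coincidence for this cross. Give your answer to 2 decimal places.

The two rarest classes, + h + and al + z, are the double crossovers. Comparing them with the parentals, only the al allele has switched, so al is the middle locus and the order is z – al – h.
z–al: (453 + 22)/1927 = 0.2465; al–h: (248 + 22)/1927 = 0.1401.
Expected DCO frequency = 0.2465 × 0.1401 ≈ 0.03453; observed = 22/1927 ≈ 0.01142.
Coefficient of coincidence = 0.01142/0.03453 ≈ 0.33.

0.33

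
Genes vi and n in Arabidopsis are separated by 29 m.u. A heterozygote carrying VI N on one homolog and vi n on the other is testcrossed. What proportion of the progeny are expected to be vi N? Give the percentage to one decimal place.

14.5%

A map distance of 29 m.u. corresponds to a recombination frequency of 0.290.
The F1 is VI N / vi n, so vi N is a recombinant gamete class with expected frequency r/2 = 0.290/2 = 0.1450.
That is 0.1450 = 14.5% of the progeny.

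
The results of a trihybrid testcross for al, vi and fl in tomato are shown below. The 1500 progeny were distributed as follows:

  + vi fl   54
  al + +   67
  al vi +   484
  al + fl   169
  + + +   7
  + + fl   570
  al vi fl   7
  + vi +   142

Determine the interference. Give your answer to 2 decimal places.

The two most frequent reciprocal classes, al vi + and + + fl, are the parental types, so the F1 was al vi + / + + fl.
The two rarest classes, al vi fl and + + +, are the double crossovers. Comparing them with the parentals, only the fl allele has switched, so fl is the middle locus and the order is vi – fl – al.
vi–fl: (121 + 14)/1500 = 0.0900; fl–al: (311 + 14)/1500 = 0.2167.
Expected DCO frequency = 0.0900 × 0.2167 ≈ 0.01950; observed = 14/1500 ≈ 0.00933.
Coefficient of coincidence = 0.00933/0.01950 ≈ 0.48; interference = 1 − 0.48 = 0.52.

0.52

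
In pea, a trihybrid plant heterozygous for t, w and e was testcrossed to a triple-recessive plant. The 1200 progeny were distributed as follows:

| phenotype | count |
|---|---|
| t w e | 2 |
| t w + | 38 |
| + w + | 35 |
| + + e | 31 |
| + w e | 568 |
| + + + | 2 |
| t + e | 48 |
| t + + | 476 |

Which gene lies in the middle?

t

The two most frequent reciprocal classes, + w e and t + +, are the parental types, so the F1 was + w e / t + +.
The two rarest classes, t w e and + + +, are the double crossovers. Comparing them with the parentals, only the t allele has switched, so t is the middle locus and the order is w – t – e.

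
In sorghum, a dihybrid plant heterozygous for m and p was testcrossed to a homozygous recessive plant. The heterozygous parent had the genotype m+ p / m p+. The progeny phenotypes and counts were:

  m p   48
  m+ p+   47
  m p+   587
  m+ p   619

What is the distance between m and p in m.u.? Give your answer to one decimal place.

7.3 m.u.

The recombinant classes are m+ p+ and m p: 47 + 48 = 95.
Recombination frequency = 95/1301 = 0.0730 ≈ 7.3%, i.e. 7.3 m.u.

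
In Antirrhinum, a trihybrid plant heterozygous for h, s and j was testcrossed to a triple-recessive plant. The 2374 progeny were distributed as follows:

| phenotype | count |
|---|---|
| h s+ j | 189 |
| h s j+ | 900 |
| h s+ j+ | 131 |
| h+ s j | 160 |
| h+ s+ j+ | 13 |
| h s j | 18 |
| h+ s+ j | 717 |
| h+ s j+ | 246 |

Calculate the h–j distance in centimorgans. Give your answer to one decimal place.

The two most frequent reciprocal classes, h+ s+ j and h s j+, are the parental types, so the F1 was h+ s+ j / h s j+.
The two rarest classes, h+ s+ j+ and h s j, are the double crossovers. Comparing them with the parentals, only the j allele has switched, so j is the middle locus and the order is s – j – h.
Crossovers in the j–h interval produce the single-crossover classes h s+ j and h+ s j+ (189 + 246 = 435) plus the double crossovers (31).
RF(j–h) = (435 + 31) / 2374 = 466/2374 = 0.1963 → 19.6 centimorgans.

19.6 centimorgans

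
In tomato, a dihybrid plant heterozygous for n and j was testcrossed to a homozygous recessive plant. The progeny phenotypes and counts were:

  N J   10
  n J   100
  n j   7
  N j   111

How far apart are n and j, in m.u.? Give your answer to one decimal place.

7.5 m.u.

The two most frequent classes, N j (111) and n J (100), are the parental types, so the F1 was N j / n J.
The recombinant classes are N J and n j: 10 + 7 = 17.
Recombination frequency = 17/228 = 0.0746 ≈ 7.5%, i.e. 7.5 m.u.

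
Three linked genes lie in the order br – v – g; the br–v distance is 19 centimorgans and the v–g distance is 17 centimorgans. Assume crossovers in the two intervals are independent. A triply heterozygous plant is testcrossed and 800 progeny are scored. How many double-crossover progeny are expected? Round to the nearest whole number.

26

Map distances give recombination frequencies of 0.190 and 0.170 for the two intervals.
With no interference, expected double-crossover frequency = 0.190 × 0.170 = 0.03230.
Expected number = 0.03230 × 800 = 25.84 ≈ 26.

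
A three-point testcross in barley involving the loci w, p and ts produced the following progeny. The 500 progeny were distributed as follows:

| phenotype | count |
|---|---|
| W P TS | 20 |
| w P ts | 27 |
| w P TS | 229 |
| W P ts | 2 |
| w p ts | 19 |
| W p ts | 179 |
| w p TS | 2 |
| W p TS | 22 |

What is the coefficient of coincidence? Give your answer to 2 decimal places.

The two most frequent reciprocal classes, W p ts and w P TS, are the parental types, so the F1 was W p ts / w P TS.
The two rarest classes, W P ts and w p TS, are the double crossovers. Comparing them with the parentals, only the p allele has switched, so p is the middle locus and the order is ts – p – w.
ts–p: (49 + 4)/500 = 0.1060; p–w: (39 + 4)/500 = 0.0860.
Expected DCO frequency = 0.1060 × 0.0860 ≈ 0.00912; observed = 4/500 ≈ 0.00800.
Coefficient of coincidence = 0.00800/0.00912 ≈ 0.88.

0.88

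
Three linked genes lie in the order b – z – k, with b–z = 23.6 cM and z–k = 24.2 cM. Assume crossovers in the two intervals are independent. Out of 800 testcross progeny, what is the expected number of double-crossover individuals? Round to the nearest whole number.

46

Map distances give recombination frequencies of 0.236 and 0.242 for the two intervals.
With no interference, expected double-crossover frequency = 0.236 × 0.242 = 0.05711.
Expected number = 0.05711 × 800 = 45.69 ≈ 46.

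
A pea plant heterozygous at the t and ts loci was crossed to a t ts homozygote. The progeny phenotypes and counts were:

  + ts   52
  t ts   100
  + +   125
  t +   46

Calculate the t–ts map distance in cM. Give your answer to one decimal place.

30.3 cM

The two most frequent classes, + + (125) and t ts (100), are the parental types, so the F1 was + + / t ts.
The recombinant classes are + ts and t +: 52 + 46 = 98.
Recombination frequency = 98/323 = 0.3034 ≈ 30.3%, i.e. 30.3 cM.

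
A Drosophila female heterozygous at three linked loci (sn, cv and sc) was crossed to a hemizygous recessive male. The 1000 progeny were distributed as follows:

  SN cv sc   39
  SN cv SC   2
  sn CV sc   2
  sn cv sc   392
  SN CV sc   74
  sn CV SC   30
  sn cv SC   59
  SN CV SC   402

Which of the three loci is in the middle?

The two most frequent reciprocal classes, SN CV SC and sn cv sc, are the parental types, so the F1 was SN CV SC / sn cv sc.
The two rarest classes, SN cv SC and sn CV sc, are the double crossovers. Comparing them with the parentals, only the cv allele has switched, so cv is the middle locus and the order is sc – cv – sn.

cv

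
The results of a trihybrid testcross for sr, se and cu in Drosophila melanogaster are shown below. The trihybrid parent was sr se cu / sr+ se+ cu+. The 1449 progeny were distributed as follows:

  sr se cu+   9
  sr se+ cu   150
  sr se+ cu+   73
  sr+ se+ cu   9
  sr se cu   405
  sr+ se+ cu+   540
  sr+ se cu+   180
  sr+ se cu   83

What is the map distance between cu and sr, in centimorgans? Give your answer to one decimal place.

12.0 centimorgans

The two rarest classes, sr se cu+ and sr+ se+ cu, are the double crossovers. Comparing them with the parentals, only the cu allele has switched, so cu is the middle locus and the order is sr – cu – se.
Crossovers in the sr–cu interval produce the single-crossover classes sr+ se cu and sr se+ cu+ (83 + 73 = 156) plus the double crossovers (18).
RF(sr–cu) = (156 + 18) / 1449 = 174/1449 = 0.1201 → 12.0 centimorgans.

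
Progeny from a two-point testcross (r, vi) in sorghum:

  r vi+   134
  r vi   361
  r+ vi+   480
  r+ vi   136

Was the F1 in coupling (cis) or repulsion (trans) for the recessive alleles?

cis

The two most frequent classes are r+ vi+ (480) and r vi (361); these are the parental (non-recombinant) types.
So the F1 carried r+ vi+ on one chromosome and r vi on the other — the recessive alleles are on the same chromosome (cis / coupling).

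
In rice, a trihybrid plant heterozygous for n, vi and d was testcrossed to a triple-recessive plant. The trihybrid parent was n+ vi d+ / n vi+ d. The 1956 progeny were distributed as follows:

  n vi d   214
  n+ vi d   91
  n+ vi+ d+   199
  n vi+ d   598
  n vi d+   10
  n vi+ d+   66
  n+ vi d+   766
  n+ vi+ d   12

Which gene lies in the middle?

The two rarest classes, n vi d+ and n+ vi+ d, are the double crossovers. Comparing them with the parentals, only the n allele has switched, so n is the middle locus and the order is d – n – vi.

n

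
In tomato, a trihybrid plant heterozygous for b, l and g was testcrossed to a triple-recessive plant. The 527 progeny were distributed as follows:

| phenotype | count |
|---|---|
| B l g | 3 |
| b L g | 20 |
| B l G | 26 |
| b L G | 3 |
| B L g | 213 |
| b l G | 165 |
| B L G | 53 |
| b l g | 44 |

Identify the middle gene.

The two most frequent reciprocal classes, b l G and B L g, are the parental types, so the F1 was b l G / B L g.
The two rarest classes, b L G and B l g, are the double crossovers. Comparing them with the parentals, only the l allele has switched, so l is the middle locus and the order is b – l – g.

l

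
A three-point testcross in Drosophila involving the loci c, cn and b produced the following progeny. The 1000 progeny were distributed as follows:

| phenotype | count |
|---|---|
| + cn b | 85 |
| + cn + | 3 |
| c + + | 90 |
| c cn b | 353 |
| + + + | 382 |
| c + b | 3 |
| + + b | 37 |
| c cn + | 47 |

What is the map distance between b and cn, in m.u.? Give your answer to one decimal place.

The two most frequent reciprocal classes, c cn b and + + +, are the parental types, so the F1 was c cn b / + + +.
The two rarest classes, c + b and + cn +, are the double crossovers. Comparing them with the parentals, only the cn allele has switched, so cn is the middle locus and the order is b – cn – c.
Crossovers in the b–cn interval produce the single-crossover classes c cn + and + + b (47 + 37 = 84) plus the double crossovers (6).
RF(b–cn) = (84 + 6) / 1000 = 90/1000 = 0.0900 → 9.0 m.u.

9.0 m.u.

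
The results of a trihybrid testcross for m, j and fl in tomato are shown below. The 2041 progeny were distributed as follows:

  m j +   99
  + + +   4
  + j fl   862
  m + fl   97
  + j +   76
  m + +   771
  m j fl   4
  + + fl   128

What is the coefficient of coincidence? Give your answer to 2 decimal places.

0.38

The two most frequent reciprocal classes, + j fl and m + +, are the parental types, so the F1 was + j fl / m + +.
The two rarest classes, m j fl and + + +, are the double crossovers. Comparing them with the parentals, only the m allele has switched, so m is the middle locus and the order is fl – m – j.
fl–m: (173 + 8)/2041 = 0.0887; m–j: (227 + 8)/2041 = 0.1151.
Expected DCO frequency = 0.0887 × 0.1151 ≈ 0.01021; observed = 8/2041 ≈ 0.00392.
Coefficient of coincidence = 0.00392/0.01021 ≈ 0.38.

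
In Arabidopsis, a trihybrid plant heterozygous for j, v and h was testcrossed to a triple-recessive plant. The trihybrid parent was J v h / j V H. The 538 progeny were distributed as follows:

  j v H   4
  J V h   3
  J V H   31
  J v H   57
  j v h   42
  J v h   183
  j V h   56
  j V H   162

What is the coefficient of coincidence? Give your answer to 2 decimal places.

The two rarest classes, J V h and j v H, are the double crossovers. Comparing them with the parentals, only the v allele has switched, so v is the middle locus and the order is j – v – h.
j–v: (73 + 7)/538 = 0.1487; v–h: (113 + 7)/538 = 0.2230.
Expected DCO frequency = 0.1487 × 0.2230 ≈ 0.03316; observed = 7/538 ≈ 0.01301.
Coefficient of coincidence = 0.01301/0.03316 ≈ 0.39.

0.39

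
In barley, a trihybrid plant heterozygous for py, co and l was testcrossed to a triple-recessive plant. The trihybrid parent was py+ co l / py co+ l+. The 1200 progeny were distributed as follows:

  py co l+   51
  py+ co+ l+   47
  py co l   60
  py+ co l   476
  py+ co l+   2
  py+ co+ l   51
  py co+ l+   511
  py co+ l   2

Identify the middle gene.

The two rarest classes, py+ co l+ and py co+ l, are the double crossovers. Comparing them with the parentals, only the l allele has switched, so l is the middle locus and the order is py – l – co.

l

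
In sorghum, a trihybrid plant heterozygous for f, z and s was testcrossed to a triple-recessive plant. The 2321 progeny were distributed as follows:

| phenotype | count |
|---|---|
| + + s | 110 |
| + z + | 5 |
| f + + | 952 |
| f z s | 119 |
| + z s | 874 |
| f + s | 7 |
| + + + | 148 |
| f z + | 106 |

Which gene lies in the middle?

The two most frequent reciprocal classes, + z s and f + +, are the parental types, so the F1 was + z s / f + +.
The two rarest classes, + z + and f + s, are the double crossovers. Comparing them with the parentals, only the s allele has switched, so s is the middle locus and the order is z – s – f.

s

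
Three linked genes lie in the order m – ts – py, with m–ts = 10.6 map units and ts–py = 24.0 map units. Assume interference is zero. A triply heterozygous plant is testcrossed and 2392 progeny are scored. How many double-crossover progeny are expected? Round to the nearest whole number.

Map distances give recombination frequencies of 0.106 and 0.240 for the two intervals.
With no interference, expected double-crossover frequency = 0.106 × 0.240 = 0.02544.
Expected number = 0.02544 × 2392 = 60.85 ≈ 61.

61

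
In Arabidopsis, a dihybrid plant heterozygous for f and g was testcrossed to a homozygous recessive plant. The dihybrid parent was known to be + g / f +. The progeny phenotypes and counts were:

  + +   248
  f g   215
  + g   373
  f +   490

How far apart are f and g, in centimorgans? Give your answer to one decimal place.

The recombinant classes are + + and f g: 248 + 215 = 463.
Recombination frequency = 463/1326 = 0.3492 ≈ 34.9%, i.e. 34.9 centimorgans.

34.9 centimorgans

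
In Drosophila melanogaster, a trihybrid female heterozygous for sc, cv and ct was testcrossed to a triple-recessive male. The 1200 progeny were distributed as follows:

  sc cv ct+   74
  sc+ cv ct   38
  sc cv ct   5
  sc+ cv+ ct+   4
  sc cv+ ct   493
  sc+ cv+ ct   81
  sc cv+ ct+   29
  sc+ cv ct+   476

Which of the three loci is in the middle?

cv

The two most frequent reciprocal classes, sc cv+ ct and sc+ cv ct+, are the parental types, so the F1 was sc cv+ ct / sc+ cv ct+.
The two rarest classes, sc cv ct and sc+ cv+ ct+, are the double crossovers. Comparing them with the parentals, only the cv allele has switched, so cv is the middle locus and the order is ct – cv – sc.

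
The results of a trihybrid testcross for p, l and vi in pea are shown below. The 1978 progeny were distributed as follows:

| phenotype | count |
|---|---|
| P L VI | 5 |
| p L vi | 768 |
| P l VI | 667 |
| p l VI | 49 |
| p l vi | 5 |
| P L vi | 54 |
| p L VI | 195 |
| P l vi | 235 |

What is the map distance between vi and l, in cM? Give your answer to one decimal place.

The two most frequent reciprocal classes, p L vi and P l VI, are the parental types, so the F1 was p L vi / P l VI.
The two rarest classes, p l vi and P L VI, are the double crossovers. Comparing them with the parentals, only the l allele has switched, so l is the middle locus and the order is p – l – vi.
Crossovers in the l–vi interval produce the single-crossover classes p L VI and P l vi (195 + 235 = 430) plus the double crossovers (10).
RF(l–vi) = (430 + 10) / 1978 = 440/1978 = 0.2224 → 22.2 cM.

22.2 cM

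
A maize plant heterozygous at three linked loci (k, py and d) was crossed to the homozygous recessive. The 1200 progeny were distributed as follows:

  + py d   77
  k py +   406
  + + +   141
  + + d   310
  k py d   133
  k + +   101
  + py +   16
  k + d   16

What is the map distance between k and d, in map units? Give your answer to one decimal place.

The two most frequent reciprocal classes, k py + and + + d, are the parental types, so the F1 was k py + / + + d.
The two rarest classes, + py + and k + d, are the double crossovers. Comparing them with the parentals, only the k allele has switched, so k is the middle locus and the order is py – k – d.
Crossovers in the k–d interval produce the single-crossover classes k py d and + + + (133 + 141 = 274) plus the double crossovers (32).
RF(k–d) = (274 + 32) / 1200 = 306/1200 = 0.2550 → 25.5 map units.

25.5 map units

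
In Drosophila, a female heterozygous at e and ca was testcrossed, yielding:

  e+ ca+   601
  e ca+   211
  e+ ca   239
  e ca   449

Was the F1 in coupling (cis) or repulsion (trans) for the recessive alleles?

cis

The two most frequent classes are e+ ca+ (601) and e ca (449); these are the parental (non-recombinant) types.
So the F1 carried e+ ca+ on one chromosome and e ca on the other — the recessive alleles are on the same chromosome (cis / coupling).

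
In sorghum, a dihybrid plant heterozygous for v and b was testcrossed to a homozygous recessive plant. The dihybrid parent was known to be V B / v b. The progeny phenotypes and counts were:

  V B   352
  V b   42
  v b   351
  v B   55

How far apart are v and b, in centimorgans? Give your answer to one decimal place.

The recombinant classes are V b and v B: 42 + 55 = 97.
Recombination frequency = 97/800 = 0.1212 ≈ 12.1%, i.e. 12.1 centimorgans.

12.1 centimorgans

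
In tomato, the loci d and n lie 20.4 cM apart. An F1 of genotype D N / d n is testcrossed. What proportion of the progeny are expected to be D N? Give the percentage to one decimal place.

A map distance of 20.4 cM corresponds to a recombination frequency of 0.204.
The F1 is D N / d n, so D N is a parental gamete class with expected frequency (1 − r)/2 = 0.796/2 = 0.3980.
That is 0.3980 = 39.8% of the progeny.

39.8%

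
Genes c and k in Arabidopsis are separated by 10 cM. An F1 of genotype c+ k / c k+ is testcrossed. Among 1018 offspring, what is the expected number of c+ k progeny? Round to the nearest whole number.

458

A map distance of 10 cM corresponds to a recombination frequency of 0.100.
The F1 is c+ k / c k+, so c+ k is a parental gamete class with expected frequency (1 − r)/2 = 0.900/2 = 0.4500.
Expected number = 0.4500 × 1018 = 458.10 ≈ 458.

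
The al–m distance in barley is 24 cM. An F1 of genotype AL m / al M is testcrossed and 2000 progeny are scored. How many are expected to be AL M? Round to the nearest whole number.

240

A map distance of 24 cM corresponds to a recombination frequency of 0.240.
The F1 is AL m / al M, so AL M is a recombinant gamete class with expected frequency r/2 = 0.240/2 = 0.1200.
Expected number = 0.1200 × 2000 = 240.00 ≈ 240.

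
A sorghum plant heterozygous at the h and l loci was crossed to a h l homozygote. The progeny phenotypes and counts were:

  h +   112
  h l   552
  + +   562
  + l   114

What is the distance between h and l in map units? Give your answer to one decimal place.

The two most frequent classes, + + (562) and h l (552), are the parental types, so the F1 was + + / h l.
The recombinant classes are + l and h +: 114 + 112 = 226.
Recombination frequency = 226/1340 = 0.1687 ≈ 16.9%, i.e. 16.9 map units.

16.9 map units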